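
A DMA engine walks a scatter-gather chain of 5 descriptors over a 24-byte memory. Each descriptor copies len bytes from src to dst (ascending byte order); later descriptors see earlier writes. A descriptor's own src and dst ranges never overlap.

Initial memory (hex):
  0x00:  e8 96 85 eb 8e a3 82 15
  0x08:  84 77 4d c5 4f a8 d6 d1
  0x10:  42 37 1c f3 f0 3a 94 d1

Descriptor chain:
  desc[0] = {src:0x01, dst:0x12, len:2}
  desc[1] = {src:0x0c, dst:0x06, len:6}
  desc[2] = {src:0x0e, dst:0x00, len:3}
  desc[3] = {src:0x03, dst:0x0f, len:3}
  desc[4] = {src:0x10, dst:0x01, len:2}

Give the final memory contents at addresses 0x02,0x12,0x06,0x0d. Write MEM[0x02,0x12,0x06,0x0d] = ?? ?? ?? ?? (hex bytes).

MEM[0x02,0x12,0x06,0x0d] = a3 96 4f a8

[0] 0x01->0x12 len=2 : 96 85
[1] 0x0c->0x06 len=6 : 4f a8 d6 d1 42 37
[2] 0x0e->0x00 len=3 : d6 d1 42
[3] 0x03->0x0f len=3 : eb 8e a3
[4] 0x10->0x01 len=2 : 8e a3
query mem[0x02]=0xa3, mem[0x12]=0x96, mem[0x06]=0x4f, mem[0x0d]=0xa8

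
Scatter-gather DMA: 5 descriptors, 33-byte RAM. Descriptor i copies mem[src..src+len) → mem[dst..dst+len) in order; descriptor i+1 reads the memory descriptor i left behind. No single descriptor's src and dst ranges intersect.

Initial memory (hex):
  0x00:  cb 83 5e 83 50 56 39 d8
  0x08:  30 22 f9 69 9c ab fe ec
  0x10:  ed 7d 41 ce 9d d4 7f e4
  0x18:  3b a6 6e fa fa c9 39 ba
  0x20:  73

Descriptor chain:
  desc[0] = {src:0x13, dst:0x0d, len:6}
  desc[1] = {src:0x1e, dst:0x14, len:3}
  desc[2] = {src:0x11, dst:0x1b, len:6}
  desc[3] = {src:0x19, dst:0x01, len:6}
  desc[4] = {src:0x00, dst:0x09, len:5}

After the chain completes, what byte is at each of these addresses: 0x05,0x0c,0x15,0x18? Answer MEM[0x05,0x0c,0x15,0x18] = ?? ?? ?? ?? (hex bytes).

  after D0: wrote 6B at 0x0d = ce9dd47fe43b
  after D1: wrote 3B at 0x14 = 39ba73
  after D2: wrote 6B at 0x1b = e43bce39ba73
  after D3: wrote 6B at 0x01 = a66ee43bce39
  after D4: wrote 5B at 0x09 = cba66ee43b
query mem[0x05]=0xce, mem[0x0c]=0xe4, mem[0x15]=0xba, mem[0x18]=0x3b

MEM[0x05,0x0c,0x15,0x18] = ce e4 ba 3b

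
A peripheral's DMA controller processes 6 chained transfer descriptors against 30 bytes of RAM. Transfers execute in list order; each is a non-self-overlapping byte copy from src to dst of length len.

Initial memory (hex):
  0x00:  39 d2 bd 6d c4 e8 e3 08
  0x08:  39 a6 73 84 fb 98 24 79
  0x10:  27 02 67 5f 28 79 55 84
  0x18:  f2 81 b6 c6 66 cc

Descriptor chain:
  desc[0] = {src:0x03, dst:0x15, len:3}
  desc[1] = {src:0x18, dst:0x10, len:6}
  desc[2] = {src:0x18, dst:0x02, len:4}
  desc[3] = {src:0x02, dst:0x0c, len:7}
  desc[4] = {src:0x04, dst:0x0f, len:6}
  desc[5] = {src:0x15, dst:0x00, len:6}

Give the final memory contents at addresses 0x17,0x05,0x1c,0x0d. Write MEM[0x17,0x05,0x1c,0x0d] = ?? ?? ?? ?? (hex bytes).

MEM[0x17,0x05,0x1c,0x0d] = e8 b6 66 81

D0: mem[0x15..0x17] <- [6d c4 e8]
D1: mem[0x10..0x15] <- [f2 81 b6 c6 66 cc]
D2: mem[0x02..0x05] <- [f2 81 b6 c6]
D3: mem[0x0c..0x12] <- [f2 81 b6 c6 e3 08 39]
D4: mem[0x0f..0x14] <- [b6 c6 e3 08 39 a6]
D5: mem[0x00..0x05] <- [cc c4 e8 f2 81 b6]
query mem[0x17]=0xe8, mem[0x05]=0xb6, mem[0x1c]=0x66, mem[0x0d]=0x81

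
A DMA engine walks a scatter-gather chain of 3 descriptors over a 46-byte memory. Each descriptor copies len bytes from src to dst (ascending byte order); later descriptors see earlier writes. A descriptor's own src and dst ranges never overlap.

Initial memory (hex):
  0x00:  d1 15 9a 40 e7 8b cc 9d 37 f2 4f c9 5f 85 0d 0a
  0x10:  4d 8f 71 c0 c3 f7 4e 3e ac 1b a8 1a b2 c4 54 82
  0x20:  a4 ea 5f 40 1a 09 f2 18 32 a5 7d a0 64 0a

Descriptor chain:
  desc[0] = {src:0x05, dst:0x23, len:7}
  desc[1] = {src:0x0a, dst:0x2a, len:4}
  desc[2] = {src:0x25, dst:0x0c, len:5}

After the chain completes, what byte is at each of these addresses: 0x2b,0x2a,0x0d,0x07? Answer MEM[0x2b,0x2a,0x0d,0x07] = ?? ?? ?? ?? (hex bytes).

[0] 0x05->0x23 len=7 : 8b cc 9d 37 f2 4f c9
[1] 0x0a->0x2a len=4 : 4f c9 5f 85
[2] 0x25->0x0c len=5 : 9d 37 f2 4f c9
query mem[0x2b]=0xc9, mem[0x2a]=0x4f, mem[0x0d]=0x37, mem[0x07]=0x9d

MEM[0x2b,0x2a,0x0d,0x07] = c9 4f 37 9d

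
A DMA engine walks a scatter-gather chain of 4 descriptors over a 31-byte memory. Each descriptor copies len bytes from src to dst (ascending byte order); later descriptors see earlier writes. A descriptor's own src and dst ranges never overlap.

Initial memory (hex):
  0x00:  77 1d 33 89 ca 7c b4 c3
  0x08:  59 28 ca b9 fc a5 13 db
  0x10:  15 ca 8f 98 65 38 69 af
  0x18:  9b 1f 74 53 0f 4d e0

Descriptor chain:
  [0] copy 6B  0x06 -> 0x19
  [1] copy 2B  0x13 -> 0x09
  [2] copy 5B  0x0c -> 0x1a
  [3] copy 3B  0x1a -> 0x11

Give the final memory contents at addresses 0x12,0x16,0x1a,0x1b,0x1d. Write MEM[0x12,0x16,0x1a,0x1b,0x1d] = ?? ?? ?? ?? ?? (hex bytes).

[0] 0x06->0x19 len=6 : b4 c3 59 28 ca b9
[1] 0x13->0x09 len=2 : 98 65
[2] 0x0c->0x1a len=5 : fc a5 13 db 15
[3] 0x1a->0x11 len=3 : fc a5 13
query mem[0x12]=0xa5, mem[0x16]=0x69, mem[0x1a]=0xfc, mem[0x1b]=0xa5, mem[0x1d]=0xdb

MEM[0x12,0x16,0x1a,0x1b,0x1d] = a5 69 fc a5 db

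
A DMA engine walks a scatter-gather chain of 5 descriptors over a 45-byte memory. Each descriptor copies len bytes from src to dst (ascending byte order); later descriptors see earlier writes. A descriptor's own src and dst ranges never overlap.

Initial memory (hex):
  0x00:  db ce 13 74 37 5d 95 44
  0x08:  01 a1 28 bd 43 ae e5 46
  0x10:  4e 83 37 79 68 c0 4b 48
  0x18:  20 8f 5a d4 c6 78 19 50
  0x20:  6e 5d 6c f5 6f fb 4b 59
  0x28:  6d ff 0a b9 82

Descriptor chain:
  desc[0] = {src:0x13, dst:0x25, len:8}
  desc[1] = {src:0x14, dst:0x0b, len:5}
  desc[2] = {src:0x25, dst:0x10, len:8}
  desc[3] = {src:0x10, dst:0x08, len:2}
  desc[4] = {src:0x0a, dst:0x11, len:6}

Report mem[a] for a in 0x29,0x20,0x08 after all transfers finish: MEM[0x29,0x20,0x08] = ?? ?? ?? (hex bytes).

[0] 0x13->0x25 len=8 : 79 68 c0 4b 48 20 8f 5a
[1] 0x14->0x0b len=5 : 68 c0 4b 48 20
[2] 0x25->0x10 len=8 : 79 68 c0 4b 48 20 8f 5a
[3] 0x10->0x08 len=2 : 79 68
[4] 0x0a->0x11 len=6 : 28 68 c0 4b 48 20
query mem[0x29]=0x48, mem[0x20]=0x6e, mem[0x08]=0x79

MEM[0x29,0x20,0x08] = 48 6e 79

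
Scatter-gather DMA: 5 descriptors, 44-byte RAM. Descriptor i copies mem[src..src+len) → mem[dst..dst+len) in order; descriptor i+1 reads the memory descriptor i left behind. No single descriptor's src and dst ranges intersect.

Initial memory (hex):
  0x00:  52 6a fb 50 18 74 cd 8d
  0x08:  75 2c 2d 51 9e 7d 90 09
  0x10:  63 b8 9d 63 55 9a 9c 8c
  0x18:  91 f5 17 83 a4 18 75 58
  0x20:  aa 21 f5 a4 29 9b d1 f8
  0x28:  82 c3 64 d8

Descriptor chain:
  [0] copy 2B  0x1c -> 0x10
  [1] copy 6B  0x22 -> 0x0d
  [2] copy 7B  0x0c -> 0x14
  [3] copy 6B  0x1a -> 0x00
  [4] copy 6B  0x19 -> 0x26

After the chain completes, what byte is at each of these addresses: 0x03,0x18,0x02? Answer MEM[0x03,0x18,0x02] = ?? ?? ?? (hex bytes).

MEM[0x03,0x18,0x02] = 18 9b a4

  after D0: wrote 2B at 0x10 = a418
  after D1: wrote 6B at 0x0d = f5a4299bd1f8
  after D2: wrote 7B at 0x14 = 9ef5a4299bd1f8
  after D3: wrote 6B at 0x00 = f883a4187558
  after D4: wrote 6B at 0x26 = d1f883a41875
query mem[0x03]=0x18, mem[0x18]=0x9b, mem[0x02]=0xa4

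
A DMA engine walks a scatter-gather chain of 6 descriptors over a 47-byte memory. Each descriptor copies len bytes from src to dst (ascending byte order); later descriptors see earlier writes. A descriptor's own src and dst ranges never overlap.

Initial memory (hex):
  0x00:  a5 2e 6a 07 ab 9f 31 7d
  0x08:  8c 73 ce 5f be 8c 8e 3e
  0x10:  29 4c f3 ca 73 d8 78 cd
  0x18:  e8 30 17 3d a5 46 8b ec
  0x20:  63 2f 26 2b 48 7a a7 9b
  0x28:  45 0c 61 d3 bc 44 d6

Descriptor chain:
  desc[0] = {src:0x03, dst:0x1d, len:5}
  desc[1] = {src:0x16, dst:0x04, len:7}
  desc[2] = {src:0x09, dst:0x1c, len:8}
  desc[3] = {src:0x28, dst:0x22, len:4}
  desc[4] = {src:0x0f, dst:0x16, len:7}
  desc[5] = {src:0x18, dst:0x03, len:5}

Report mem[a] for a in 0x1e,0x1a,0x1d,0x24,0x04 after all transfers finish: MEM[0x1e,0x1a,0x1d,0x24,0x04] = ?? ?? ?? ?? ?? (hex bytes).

  after D0: wrote 5B at 0x1d = 07ab9f317d
  after D1: wrote 7B at 0x04 = 78cde830173da5
  after D2: wrote 8B at 0x1c = 3da55fbe8c8e3e29
  after D3: wrote 4B at 0x22 = 450c61d3
  after D4: wrote 7B at 0x16 = 3e294cf3ca73d8
  after D5: wrote 5B at 0x03 = 4cf3ca73d8
query mem[0x1e]=0x5f, mem[0x1a]=0xca, mem[0x1d]=0xa5, mem[0x24]=0x61, mem[0x04]=0xf3

MEM[0x1e,0x1a,0x1d,0x24,0x04] = 5f ca a5 61 f3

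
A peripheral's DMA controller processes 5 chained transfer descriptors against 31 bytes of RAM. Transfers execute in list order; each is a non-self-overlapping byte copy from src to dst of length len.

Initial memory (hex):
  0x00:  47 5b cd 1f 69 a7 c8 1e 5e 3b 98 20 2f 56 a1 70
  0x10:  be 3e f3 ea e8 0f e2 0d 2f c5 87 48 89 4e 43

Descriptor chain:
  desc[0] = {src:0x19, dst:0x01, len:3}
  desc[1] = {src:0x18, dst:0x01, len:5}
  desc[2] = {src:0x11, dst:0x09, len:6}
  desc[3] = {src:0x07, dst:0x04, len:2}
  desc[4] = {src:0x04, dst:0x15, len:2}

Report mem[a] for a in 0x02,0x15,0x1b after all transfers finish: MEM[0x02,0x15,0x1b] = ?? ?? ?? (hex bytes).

D0: mem[0x01..0x03] <- [c5 87 48]
D1: mem[0x01..0x05] <- [2f c5 87 48 89]
D2: mem[0x09..0x0e] <- [3e f3 ea e8 0f e2]
D3: mem[0x04..0x05] <- [1e 5e]
D4: mem[0x15..0x16] <- [1e 5e]
query mem[0x02]=0xc5, mem[0x15]=0x1e, mem[0x1b]=0x48

MEM[0x02,0x15,0x1b] = c5 1e 48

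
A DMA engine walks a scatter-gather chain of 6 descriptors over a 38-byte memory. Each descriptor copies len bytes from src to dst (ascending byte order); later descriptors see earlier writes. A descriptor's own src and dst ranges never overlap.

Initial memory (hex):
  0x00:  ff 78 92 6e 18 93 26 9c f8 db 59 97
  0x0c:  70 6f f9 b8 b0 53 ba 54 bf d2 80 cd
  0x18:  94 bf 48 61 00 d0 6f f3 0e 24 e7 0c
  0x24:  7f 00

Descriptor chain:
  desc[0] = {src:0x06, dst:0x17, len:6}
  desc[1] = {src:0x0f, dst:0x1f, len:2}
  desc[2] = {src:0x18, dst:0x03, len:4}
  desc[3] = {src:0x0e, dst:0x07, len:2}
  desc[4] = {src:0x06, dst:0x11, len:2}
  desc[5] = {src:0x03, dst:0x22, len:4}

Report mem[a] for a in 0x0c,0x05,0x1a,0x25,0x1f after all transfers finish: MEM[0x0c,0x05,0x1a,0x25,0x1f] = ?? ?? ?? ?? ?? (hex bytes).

[0] 0x06->0x17 len=6 : 26 9c f8 db 59 97
[1] 0x0f->0x1f len=2 : b8 b0
[2] 0x18->0x03 len=4 : 9c f8 db 59
[3] 0x0e->0x07 len=2 : f9 b8
[4] 0x06->0x11 len=2 : 59 f9
[5] 0x03->0x22 len=4 : 9c f8 db 59
query mem[0x0c]=0x70, mem[0x05]=0xdb, mem[0x1a]=0xdb, mem[0x25]=0x59, mem[0x1f]=0xb8

MEM[0x0c,0x05,0x1a,0x25,0x1f] = 70 db db 59 b8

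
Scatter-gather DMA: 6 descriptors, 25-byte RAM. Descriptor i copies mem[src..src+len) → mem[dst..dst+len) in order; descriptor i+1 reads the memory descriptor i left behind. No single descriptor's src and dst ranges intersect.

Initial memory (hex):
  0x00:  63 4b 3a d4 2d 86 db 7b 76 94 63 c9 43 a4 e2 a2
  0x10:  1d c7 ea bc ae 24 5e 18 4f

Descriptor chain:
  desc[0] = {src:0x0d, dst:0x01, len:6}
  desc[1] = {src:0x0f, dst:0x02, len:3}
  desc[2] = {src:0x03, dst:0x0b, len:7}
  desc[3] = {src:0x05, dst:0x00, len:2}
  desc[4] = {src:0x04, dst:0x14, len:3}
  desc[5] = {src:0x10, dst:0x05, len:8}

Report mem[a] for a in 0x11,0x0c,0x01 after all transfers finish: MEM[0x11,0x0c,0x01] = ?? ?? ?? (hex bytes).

D0: mem[0x01..0x06] <- [a4 e2 a2 1d c7 ea]
D1: mem[0x02..0x04] <- [a2 1d c7]
D2: mem[0x0b..0x11] <- [1d c7 c7 ea 7b 76 94]
D3: mem[0x00..0x01] <- [c7 ea]
D4: mem[0x14..0x16] <- [c7 c7 ea]
D5: mem[0x05..0x0c] <- [76 94 ea bc c7 c7 ea 18]
query mem[0x11]=0x94, mem[0x0c]=0x18, mem[0x01]=0xea

MEM[0x11,0x0c,0x01] = 94 18 ea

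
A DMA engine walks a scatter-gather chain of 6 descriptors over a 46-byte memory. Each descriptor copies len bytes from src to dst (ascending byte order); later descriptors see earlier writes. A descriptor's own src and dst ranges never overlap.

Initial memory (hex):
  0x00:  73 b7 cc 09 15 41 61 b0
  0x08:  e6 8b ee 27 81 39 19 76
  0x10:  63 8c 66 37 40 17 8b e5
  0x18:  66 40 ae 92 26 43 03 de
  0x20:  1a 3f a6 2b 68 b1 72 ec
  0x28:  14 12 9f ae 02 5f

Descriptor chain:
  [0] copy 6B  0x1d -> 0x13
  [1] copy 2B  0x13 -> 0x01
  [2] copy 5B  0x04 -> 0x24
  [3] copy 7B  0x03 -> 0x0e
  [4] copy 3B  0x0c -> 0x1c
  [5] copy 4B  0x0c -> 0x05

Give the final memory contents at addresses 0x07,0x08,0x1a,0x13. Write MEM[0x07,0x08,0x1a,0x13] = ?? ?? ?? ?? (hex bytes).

MEM[0x07,0x08,0x1a,0x13] = 09 15 ae e6

  after D0: wrote 6B at 0x13 = 4303de1a3fa6
  after D1: wrote 2B at 0x01 = 4303
  after D2: wrote 5B at 0x24 = 154161b0e6
  after D3: wrote 7B at 0x0e = 09154161b0e68b
  after D4: wrote 3B at 0x1c = 813909
  after D5: wrote 4B at 0x05 = 81390915
query mem[0x07]=0x09, mem[0x08]=0x15, mem[0x1a]=0xae, mem[0x13]=0xe6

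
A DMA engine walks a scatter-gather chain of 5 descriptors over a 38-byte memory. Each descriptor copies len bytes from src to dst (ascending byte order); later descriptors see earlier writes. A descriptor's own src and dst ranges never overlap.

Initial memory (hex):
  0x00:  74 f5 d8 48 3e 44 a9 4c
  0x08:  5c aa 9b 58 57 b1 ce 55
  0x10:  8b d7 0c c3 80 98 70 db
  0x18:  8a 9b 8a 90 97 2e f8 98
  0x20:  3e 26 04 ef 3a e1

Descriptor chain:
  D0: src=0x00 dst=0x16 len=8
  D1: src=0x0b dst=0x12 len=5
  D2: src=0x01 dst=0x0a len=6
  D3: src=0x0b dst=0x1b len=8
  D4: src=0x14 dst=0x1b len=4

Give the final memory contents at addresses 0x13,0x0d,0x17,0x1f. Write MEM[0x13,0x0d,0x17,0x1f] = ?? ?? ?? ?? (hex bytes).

MEM[0x13,0x0d,0x17,0x1f] = 57 3e f5 a9

D0: mem[0x16..0x1d] <- [74 f5 d8 48 3e 44 a9 4c]
D1: mem[0x12..0x16] <- [58 57 b1 ce 55]
D2: mem[0x0a..0x0f] <- [f5 d8 48 3e 44 a9]
D3: mem[0x1b..0x22] <- [d8 48 3e 44 a9 8b d7 58]
D4: mem[0x1b..0x1e] <- [b1 ce 55 f5]
query mem[0x13]=0x57, mem[0x0d]=0x3e, mem[0x17]=0xf5, mem[0x1f]=0xa9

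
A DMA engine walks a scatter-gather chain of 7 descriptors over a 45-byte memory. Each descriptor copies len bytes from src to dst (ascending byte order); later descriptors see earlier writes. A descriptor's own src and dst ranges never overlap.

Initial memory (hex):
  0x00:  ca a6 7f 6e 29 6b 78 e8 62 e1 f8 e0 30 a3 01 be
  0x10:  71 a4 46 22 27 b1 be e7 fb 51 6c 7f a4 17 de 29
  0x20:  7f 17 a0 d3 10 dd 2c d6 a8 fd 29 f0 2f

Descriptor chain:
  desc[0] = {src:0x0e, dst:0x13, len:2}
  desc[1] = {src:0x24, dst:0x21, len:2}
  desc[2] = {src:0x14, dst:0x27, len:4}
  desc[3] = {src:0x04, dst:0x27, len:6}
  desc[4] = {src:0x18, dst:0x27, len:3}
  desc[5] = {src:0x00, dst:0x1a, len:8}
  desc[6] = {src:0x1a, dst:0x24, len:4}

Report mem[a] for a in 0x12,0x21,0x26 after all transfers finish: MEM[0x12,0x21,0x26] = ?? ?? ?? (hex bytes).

[0] 0x0e->0x13 len=2 : 01 be
[1] 0x24->0x21 len=2 : 10 dd
[2] 0x14->0x27 len=4 : be b1 be e7
[3] 0x04->0x27 len=6 : 29 6b 78 e8 62 e1
[4] 0x18->0x27 len=3 : fb 51 6c
[5] 0x00->0x1a len=8 : ca a6 7f 6e 29 6b 78 e8
[6] 0x1a->0x24 len=4 : ca a6 7f 6e
query mem[0x12]=0x46, mem[0x21]=0xe8, mem[0x26]=0x7f

MEM[0x12,0x21,0x26] = 46 e8 7f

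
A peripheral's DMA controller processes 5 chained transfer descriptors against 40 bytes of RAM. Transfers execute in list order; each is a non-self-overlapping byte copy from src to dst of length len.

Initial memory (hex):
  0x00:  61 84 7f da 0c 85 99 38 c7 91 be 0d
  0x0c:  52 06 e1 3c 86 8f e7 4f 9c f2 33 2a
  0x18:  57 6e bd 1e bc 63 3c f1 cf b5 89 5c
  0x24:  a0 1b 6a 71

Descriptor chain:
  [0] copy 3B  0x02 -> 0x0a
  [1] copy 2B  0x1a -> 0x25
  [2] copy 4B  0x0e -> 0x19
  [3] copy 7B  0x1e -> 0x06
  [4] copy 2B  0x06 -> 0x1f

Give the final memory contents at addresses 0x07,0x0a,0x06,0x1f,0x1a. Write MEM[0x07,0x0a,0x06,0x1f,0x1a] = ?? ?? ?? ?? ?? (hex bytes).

  after D0: wrote 3B at 0x0a = 7fda0c
  after D1: wrote 2B at 0x25 = bd1e
  after D2: wrote 4B at 0x19 = e13c868f
  after D3: wrote 7B at 0x06 = 3cf1cfb5895ca0
  after D4: wrote 2B at 0x1f = 3cf1
query mem[0x07]=0xf1, mem[0x0a]=0x89, mem[0x06]=0x3c, mem[0x1f]=0x3c, mem[0x1a]=0x3c

MEM[0x07,0x0a,0x06,0x1f,0x1a] = f1 89 3c 3c 3c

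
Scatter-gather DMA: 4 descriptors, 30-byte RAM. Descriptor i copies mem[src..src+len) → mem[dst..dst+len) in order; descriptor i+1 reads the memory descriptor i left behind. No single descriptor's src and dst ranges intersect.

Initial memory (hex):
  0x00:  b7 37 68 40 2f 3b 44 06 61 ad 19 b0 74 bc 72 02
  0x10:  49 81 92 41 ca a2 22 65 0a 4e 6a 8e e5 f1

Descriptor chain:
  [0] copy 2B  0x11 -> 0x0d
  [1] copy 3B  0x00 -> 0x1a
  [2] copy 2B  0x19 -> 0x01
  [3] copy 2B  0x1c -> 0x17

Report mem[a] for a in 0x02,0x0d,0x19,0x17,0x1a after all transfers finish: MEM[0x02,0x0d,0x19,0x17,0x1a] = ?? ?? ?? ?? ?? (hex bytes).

#0 dst[0x0d+2] := {0x81,0x92}
#1 dst[0x1a+3] := {0xb7,0x37,0x68}
#2 dst[0x01+2] := {0x4e,0xb7}
#3 dst[0x17+2] := {0x68,0xf1}
query mem[0x02]=0xb7, mem[0x0d]=0x81, mem[0x19]=0x4e, mem[0x17]=0x68, mem[0x1a]=0xb7

MEM[0x02,0x0d,0x19,0x17,0x1a] = b7 81 4e 68 b7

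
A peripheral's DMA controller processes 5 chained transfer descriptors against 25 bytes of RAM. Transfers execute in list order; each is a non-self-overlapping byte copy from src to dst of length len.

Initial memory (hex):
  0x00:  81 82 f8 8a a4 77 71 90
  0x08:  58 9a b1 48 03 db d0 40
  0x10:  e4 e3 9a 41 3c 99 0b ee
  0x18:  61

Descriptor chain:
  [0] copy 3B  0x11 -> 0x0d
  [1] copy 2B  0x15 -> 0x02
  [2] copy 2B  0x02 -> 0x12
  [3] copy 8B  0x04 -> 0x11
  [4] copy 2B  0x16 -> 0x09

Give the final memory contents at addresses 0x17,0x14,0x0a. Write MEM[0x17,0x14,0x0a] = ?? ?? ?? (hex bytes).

MEM[0x17,0x14,0x0a] = b1 90 b1

[0] 0x11->0x0d len=3 : e3 9a 41
[1] 0x15->0x02 len=2 : 99 0b
[2] 0x02->0x12 len=2 : 99 0b
[3] 0x04->0x11 len=8 : a4 77 71 90 58 9a b1 48
[4] 0x16->0x09 len=2 : 9a b1
query mem[0x17]=0xb1, mem[0x14]=0x90, mem[0x0a]=0xb1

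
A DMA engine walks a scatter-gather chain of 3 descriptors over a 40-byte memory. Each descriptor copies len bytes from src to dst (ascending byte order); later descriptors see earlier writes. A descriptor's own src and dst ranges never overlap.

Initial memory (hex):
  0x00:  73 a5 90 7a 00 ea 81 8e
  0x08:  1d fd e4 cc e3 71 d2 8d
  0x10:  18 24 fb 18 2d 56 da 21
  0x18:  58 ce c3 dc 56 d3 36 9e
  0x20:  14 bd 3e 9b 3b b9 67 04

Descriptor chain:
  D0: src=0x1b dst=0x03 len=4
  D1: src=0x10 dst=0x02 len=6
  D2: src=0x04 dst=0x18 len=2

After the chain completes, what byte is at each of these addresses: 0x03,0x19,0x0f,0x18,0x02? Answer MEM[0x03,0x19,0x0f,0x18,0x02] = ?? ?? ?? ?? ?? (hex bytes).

#0 dst[0x03+4] := {0xdc,0x56,0xd3,0x36}
#1 dst[0x02+6] := {0x18,0x24,0xfb,0x18,0x2d,0x56}
#2 dst[0x18+2] := {0xfb,0x18}
query mem[0x03]=0x24, mem[0x19]=0x18, mem[0x0f]=0x8d, mem[0x18]=0xfb, mem[0x02]=0x18

MEM[0x03,0x19,0x0f,0x18,0x02] = 24 18 8d fb 18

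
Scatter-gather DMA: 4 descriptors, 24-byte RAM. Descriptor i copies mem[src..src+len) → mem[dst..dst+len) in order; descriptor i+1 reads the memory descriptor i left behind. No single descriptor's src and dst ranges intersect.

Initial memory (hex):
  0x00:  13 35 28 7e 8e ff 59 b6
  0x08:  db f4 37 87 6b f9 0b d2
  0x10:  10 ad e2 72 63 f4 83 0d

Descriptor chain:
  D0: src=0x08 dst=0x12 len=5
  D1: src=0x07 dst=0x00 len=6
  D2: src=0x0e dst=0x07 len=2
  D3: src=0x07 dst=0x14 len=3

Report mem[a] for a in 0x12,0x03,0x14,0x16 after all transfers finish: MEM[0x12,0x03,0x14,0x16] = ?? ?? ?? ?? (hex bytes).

MEM[0x12,0x03,0x14,0x16] = db 37 0b f4

#0 dst[0x12+5] := {0xdb,0xf4,0x37,0x87,0x6b}
#1 dst[0x00+6] := {0xb6,0xdb,0xf4,0x37,0x87,0x6b}
#2 dst[0x07+2] := {0x0b,0xd2}
#3 dst[0x14+3] := {0x0b,0xd2,0xf4}
query mem[0x12]=0xdb, mem[0x03]=0x37, mem[0x14]=0x0b, mem[0x16]=0xf4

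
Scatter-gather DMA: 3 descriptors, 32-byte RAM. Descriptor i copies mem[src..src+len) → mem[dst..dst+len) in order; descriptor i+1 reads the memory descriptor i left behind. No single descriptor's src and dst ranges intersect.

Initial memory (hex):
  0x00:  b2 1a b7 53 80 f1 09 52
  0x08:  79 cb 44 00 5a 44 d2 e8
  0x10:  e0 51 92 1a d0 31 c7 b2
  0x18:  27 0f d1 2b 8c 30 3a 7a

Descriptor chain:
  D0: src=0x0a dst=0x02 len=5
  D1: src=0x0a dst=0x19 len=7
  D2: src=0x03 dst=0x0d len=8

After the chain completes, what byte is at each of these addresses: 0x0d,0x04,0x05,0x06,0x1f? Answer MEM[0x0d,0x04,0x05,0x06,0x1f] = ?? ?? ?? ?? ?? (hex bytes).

D0: mem[0x02..0x06] <- [44 00 5a 44 d2]
D1: mem[0x19..0x1f] <- [44 00 5a 44 d2 e8 e0]
D2: mem[0x0d..0x14] <- [00 5a 44 d2 52 79 cb 44]
query mem[0x0d]=0x00, mem[0x04]=0x5a, mem[0x05]=0x44, mem[0x06]=0xd2, mem[0x1f]=0xe0

MEM[0x0d,0x04,0x05,0x06,0x1f] = 00 5a 44 d2 e0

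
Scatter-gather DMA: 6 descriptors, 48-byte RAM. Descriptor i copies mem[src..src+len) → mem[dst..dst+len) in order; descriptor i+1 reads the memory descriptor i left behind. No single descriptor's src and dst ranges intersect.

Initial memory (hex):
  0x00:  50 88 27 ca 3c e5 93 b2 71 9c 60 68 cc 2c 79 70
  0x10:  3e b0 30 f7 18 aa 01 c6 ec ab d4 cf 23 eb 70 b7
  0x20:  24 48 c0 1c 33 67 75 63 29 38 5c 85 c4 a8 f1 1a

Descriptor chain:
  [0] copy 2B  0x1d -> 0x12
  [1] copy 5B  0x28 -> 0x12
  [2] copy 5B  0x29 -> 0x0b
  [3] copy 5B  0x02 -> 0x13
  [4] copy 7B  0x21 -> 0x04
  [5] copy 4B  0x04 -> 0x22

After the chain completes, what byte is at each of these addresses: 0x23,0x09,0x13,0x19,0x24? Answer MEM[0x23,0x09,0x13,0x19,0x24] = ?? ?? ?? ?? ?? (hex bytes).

MEM[0x23,0x09,0x13,0x19,0x24] = c0 75 27 ab 1c

#0 dst[0x12+2] := {0xeb,0x70}
#1 dst[0x12+5] := {0x29,0x38,0x5c,0x85,0xc4}
#2 dst[0x0b+5] := {0x38,0x5c,0x85,0xc4,0xa8}
#3 dst[0x13+5] := {0x27,0xca,0x3c,0xe5,0x93}
#4 dst[0x04+7] := {0x48,0xc0,0x1c,0x33,0x67,0x75,0x63}
#5 dst[0x22+4] := {0x48,0xc0,0x1c,0x33}
query mem[0x23]=0xc0, mem[0x09]=0x75, mem[0x13]=0x27, mem[0x19]=0xab, mem[0x24]=0x1c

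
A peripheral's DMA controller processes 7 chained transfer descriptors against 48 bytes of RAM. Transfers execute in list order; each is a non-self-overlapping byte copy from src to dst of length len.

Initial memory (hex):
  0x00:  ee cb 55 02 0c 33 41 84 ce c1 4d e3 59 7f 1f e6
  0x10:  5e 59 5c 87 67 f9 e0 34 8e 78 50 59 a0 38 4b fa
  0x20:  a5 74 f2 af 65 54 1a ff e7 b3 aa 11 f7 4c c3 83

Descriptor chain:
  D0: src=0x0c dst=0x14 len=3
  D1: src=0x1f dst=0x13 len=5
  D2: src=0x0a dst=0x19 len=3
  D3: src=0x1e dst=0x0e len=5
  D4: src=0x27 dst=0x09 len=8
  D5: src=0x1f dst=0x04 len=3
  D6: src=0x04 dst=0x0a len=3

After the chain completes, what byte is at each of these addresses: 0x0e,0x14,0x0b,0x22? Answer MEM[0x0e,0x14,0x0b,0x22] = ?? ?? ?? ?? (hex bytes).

MEM[0x0e,0x14,0x0b,0x22] = f7 a5 a5 f2

  after D0: wrote 3B at 0x14 = 597f1f
  after D1: wrote 5B at 0x13 = faa574f2af
  after D2: wrote 3B at 0x19 = 4de359
  after D3: wrote 5B at 0x0e = 4bfaa574f2
  after D4: wrote 8B at 0x09 = ffe7b3aa11f74cc3
  after D5: wrote 3B at 0x04 = faa574
  after D6: wrote 3B at 0x0a = faa574
query mem[0x0e]=0xf7, mem[0x14]=0xa5, mem[0x0b]=0xa5, mem[0x22]=0xf2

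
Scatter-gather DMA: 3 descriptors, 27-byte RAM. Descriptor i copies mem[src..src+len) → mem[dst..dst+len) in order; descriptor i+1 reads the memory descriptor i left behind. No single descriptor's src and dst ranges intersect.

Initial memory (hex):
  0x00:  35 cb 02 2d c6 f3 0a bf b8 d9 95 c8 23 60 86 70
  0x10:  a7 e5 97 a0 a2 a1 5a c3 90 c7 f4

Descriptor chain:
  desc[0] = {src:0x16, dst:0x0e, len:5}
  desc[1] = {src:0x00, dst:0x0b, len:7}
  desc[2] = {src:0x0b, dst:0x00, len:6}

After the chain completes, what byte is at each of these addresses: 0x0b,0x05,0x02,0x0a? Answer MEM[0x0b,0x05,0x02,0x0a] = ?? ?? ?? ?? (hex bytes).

[0] 0x16->0x0e len=5 : 5a c3 90 c7 f4
[1] 0x00->0x0b len=7 : 35 cb 02 2d c6 f3 0a
[2] 0x0b->0x00 len=6 : 35 cb 02 2d c6 f3
query mem[0x0b]=0x35, mem[0x05]=0xf3, mem[0x02]=0x02, mem[0x0a]=0x95

MEM[0x0b,0x05,0x02,0x0a] = 35 f3 02 95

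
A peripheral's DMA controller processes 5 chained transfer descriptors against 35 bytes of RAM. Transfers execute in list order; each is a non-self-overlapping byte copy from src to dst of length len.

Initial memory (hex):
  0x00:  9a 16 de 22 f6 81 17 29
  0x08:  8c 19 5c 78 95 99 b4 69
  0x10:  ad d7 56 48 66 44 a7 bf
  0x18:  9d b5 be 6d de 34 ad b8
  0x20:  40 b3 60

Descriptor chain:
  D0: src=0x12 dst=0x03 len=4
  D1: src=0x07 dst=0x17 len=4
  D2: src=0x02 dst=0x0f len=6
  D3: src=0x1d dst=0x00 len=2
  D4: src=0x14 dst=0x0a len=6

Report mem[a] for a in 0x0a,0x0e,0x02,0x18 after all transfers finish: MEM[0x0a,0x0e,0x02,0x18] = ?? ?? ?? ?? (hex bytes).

MEM[0x0a,0x0e,0x02,0x18] = 29 8c de 8c

D0: mem[0x03..0x06] <- [56 48 66 44]
D1: mem[0x17..0x1a] <- [29 8c 19 5c]
D2: mem[0x0f..0x14] <- [de 56 48 66 44 29]
D3: mem[0x00..0x01] <- [34 ad]
D4: mem[0x0a..0x0f] <- [29 44 a7 29 8c 19]
query mem[0x0a]=0x29, mem[0x0e]=0x8c, mem[0x02]=0xde, mem[0x18]=0x8c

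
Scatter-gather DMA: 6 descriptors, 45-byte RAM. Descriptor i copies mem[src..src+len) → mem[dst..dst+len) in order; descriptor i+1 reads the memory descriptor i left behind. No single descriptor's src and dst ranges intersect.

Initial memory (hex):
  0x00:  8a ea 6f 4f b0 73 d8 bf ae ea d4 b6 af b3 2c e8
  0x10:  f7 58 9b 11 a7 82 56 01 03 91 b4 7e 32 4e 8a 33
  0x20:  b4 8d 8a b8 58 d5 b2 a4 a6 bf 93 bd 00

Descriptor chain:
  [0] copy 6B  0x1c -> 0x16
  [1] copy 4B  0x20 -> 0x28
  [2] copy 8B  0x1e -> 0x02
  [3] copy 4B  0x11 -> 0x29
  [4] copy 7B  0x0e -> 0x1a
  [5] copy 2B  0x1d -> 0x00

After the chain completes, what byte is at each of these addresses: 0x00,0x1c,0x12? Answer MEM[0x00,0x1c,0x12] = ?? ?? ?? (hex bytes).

MEM[0x00,0x1c,0x12] = 58 f7 9b

#0 dst[0x16+6] := {0x32,0x4e,0x8a,0x33,0xb4,0x8d}
#1 dst[0x28+4] := {0xb4,0x8d,0x8a,0xb8}
#2 dst[0x02+8] := {0x8a,0x33,0xb4,0x8d,0x8a,0xb8,0x58,0xd5}
#3 dst[0x29+4] := {0x58,0x9b,0x11,0xa7}
#4 dst[0x1a+7] := {0x2c,0xe8,0xf7,0x58,0x9b,0x11,0xa7}
#5 dst[0x00+2] := {0x58,0x9b}
query mem[0x00]=0x58, mem[0x1c]=0xf7, mem[0x12]=0x9b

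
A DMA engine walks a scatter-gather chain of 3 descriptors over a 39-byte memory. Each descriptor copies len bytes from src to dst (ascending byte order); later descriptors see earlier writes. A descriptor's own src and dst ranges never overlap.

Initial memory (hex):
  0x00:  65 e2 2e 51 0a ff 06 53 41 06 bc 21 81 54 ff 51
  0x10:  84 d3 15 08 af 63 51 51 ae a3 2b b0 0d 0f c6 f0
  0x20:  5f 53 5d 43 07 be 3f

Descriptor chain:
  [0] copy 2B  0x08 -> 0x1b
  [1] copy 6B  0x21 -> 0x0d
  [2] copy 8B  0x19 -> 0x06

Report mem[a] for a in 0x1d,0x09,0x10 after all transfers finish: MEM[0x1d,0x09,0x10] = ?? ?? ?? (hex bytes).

[0] 0x08->0x1b len=2 : 41 06
[1] 0x21->0x0d len=6 : 53 5d 43 07 be 3f
[2] 0x19->0x06 len=8 : a3 2b 41 06 0f c6 f0 5f
query mem[0x1d]=0x0f, mem[0x09]=0x06, mem[0x10]=0x07

MEM[0x1d,0x09,0x10] = 0f 06 07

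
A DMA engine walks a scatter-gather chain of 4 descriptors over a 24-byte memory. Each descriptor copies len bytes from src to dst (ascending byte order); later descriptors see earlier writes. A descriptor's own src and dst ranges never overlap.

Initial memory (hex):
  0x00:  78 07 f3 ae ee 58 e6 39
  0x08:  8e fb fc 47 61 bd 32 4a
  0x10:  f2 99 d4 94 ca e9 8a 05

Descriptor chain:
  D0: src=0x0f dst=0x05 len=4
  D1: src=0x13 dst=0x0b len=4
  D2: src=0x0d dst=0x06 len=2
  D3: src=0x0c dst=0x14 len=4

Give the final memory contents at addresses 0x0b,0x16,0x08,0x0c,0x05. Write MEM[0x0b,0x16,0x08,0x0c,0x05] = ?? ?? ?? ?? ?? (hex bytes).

[0] 0x0f->0x05 len=4 : 4a f2 99 d4
[1] 0x13->0x0b len=4 : 94 ca e9 8a
[2] 0x0d->0x06 len=2 : e9 8a
[3] 0x0c->0x14 len=4 : ca e9 8a 4a
query mem[0x0b]=0x94, mem[0x16]=0x8a, mem[0x08]=0xd4, mem[0x0c]=0xca, mem[0x05]=0x4a

MEM[0x0b,0x16,0x08,0x0c,0x05] = 94 8a d4 ca 4a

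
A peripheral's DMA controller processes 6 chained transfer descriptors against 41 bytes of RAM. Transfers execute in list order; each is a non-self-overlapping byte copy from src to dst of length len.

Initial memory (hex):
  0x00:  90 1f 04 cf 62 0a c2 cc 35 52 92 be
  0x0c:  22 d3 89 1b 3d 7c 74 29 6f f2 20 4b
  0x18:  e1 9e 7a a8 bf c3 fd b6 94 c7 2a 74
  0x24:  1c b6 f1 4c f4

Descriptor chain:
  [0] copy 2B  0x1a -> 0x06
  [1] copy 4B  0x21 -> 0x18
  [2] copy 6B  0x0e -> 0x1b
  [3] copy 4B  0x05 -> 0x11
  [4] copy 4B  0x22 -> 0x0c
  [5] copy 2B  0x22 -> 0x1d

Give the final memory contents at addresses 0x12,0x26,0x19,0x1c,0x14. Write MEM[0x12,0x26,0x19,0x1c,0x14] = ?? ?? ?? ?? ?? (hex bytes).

#0 dst[0x06+2] := {0x7a,0xa8}
#1 dst[0x18+4] := {0xc7,0x2a,0x74,0x1c}
#2 dst[0x1b+6] := {0x89,0x1b,0x3d,0x7c,0x74,0x29}
#3 dst[0x11+4] := {0x0a,0x7a,0xa8,0x35}
#4 dst[0x0c+4] := {0x2a,0x74,0x1c,0xb6}
#5 dst[0x1d+2] := {0x2a,0x74}
query mem[0x12]=0x7a, mem[0x26]=0xf1, mem[0x19]=0x2a, mem[0x1c]=0x1b, mem[0x14]=0x35

MEM[0x12,0x26,0x19,0x1c,0x14] = 7a f1 2a 1b 35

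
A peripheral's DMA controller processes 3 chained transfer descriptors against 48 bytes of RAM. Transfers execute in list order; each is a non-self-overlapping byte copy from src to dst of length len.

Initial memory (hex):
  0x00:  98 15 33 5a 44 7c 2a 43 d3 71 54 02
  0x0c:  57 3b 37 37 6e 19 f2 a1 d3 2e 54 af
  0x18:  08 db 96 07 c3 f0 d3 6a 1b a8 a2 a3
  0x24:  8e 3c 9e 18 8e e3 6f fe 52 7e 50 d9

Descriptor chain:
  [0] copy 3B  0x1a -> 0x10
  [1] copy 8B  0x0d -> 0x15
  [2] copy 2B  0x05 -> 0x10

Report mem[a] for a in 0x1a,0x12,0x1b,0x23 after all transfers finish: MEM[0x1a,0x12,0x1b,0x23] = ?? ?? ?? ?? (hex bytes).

  after D0: wrote 3B at 0x10 = 9607c3
  after D1: wrote 8B at 0x15 = 3b37379607c3a1d3
  after D2: wrote 2B at 0x10 = 7c2a
query mem[0x1a]=0xc3, mem[0x12]=0xc3, mem[0x1b]=0xa1, mem[0x23]=0xa3

MEM[0x1a,0x12,0x1b,0x23] = c3 c3 a1 a3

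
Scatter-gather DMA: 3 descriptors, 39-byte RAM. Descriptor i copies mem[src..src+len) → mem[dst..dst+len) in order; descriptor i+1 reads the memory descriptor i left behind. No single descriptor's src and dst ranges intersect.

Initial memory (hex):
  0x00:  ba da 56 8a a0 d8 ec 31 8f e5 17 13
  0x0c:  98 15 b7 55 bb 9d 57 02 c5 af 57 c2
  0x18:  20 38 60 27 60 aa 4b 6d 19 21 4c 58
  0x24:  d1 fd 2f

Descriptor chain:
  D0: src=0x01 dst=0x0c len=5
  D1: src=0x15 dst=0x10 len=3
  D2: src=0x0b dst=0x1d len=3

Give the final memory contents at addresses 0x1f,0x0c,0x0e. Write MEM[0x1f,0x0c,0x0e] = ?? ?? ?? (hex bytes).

  after D0: wrote 5B at 0x0c = da568aa0d8
  after D1: wrote 3B at 0x10 = af57c2
  after D2: wrote 3B at 0x1d = 13da56
query mem[0x1f]=0x56, mem[0x0c]=0xda, mem[0x0e]=0x8a

MEM[0x1f,0x0c,0x0e] = 56 da 8a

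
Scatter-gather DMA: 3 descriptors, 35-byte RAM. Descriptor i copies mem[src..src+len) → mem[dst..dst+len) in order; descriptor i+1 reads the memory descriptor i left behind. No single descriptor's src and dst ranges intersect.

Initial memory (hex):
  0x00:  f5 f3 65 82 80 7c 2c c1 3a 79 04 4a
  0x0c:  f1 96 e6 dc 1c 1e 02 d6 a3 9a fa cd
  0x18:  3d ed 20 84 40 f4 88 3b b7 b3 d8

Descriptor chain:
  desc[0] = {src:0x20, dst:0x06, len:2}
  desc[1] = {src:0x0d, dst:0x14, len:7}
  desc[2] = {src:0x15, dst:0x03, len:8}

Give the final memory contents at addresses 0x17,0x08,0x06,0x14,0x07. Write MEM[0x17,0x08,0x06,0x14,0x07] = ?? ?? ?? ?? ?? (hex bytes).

MEM[0x17,0x08,0x06,0x14,0x07] = 1c d6 1e 96 02

  after D0: wrote 2B at 0x06 = b7b3
  after D1: wrote 7B at 0x14 = 96e6dc1c1e02d6
  after D2: wrote 8B at 0x03 = e6dc1c1e02d68440
query mem[0x17]=0x1c, mem[0x08]=0xd6, mem[0x06]=0x1e, mem[0x14]=0x96, mem[0x07]=0x02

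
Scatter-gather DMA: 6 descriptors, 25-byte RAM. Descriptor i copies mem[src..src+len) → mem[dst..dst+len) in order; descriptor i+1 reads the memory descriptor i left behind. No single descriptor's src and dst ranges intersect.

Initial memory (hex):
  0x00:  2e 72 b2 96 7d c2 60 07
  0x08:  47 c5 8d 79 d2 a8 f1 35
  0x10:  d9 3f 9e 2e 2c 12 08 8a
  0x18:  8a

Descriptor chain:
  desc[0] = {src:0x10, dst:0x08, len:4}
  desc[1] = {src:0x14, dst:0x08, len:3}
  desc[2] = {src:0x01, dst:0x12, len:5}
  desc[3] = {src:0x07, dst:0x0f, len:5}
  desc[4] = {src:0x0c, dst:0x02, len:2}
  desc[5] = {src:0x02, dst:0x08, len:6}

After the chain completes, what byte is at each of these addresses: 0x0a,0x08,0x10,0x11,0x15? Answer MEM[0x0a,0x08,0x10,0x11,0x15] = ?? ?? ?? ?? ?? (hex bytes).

#0 dst[0x08+4] := {0xd9,0x3f,0x9e,0x2e}
#1 dst[0x08+3] := {0x2c,0x12,0x08}
#2 dst[0x12+5] := {0x72,0xb2,0x96,0x7d,0xc2}
#3 dst[0x0f+5] := {0x07,0x2c,0x12,0x08,0x2e}
#4 dst[0x02+2] := {0xd2,0xa8}
#5 dst[0x08+6] := {0xd2,0xa8,0x7d,0xc2,0x60,0x07}
query mem[0x0a]=0x7d, mem[0x08]=0xd2, mem[0x10]=0x2c, mem[0x11]=0x12, mem[0x15]=0x7d

MEM[0x0a,0x08,0x10,0x11,0x15] = 7d d2 2c 12 7d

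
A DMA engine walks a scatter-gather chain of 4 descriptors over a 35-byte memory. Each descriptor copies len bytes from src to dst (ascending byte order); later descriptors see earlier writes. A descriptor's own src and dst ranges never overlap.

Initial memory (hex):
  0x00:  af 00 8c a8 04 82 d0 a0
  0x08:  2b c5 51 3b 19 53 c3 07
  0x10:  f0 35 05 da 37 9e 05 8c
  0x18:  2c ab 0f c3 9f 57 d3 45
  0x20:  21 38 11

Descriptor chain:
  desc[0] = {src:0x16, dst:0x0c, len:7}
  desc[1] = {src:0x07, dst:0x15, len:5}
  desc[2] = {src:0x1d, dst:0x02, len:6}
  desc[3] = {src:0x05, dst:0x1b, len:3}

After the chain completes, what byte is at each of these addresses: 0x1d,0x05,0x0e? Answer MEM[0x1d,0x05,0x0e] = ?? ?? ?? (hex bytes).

D0: mem[0x0c..0x12] <- [05 8c 2c ab 0f c3 9f]
D1: mem[0x15..0x19] <- [a0 2b c5 51 3b]
D2: mem[0x02..0x07] <- [57 d3 45 21 38 11]
D3: mem[0x1b..0x1d] <- [21 38 11]
query mem[0x1d]=0x11, mem[0x05]=0x21, mem[0x0e]=0x2c

MEM[0x1d,0x05,0x0e] = 11 21 2c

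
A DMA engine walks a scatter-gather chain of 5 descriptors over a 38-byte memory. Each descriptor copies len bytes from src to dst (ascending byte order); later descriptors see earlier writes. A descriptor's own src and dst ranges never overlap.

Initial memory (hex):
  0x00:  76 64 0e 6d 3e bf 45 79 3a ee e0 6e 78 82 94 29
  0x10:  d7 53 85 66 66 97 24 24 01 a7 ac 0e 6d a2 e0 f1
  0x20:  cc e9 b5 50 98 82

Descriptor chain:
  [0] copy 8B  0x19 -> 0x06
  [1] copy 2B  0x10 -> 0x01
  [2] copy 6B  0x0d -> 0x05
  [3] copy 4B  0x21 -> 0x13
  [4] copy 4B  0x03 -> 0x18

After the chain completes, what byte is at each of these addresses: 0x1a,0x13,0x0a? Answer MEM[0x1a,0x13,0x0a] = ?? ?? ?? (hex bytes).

MEM[0x1a,0x13,0x0a] = cc e9 85

  after D0: wrote 8B at 0x06 = a7ac0e6da2e0f1cc
  after D1: wrote 2B at 0x01 = d753
  after D2: wrote 6B at 0x05 = cc9429d75385
  after D3: wrote 4B at 0x13 = e9b55098
  after D4: wrote 4B at 0x18 = 6d3ecc94
query mem[0x1a]=0xcc, mem[0x13]=0xe9, mem[0x0a]=0x85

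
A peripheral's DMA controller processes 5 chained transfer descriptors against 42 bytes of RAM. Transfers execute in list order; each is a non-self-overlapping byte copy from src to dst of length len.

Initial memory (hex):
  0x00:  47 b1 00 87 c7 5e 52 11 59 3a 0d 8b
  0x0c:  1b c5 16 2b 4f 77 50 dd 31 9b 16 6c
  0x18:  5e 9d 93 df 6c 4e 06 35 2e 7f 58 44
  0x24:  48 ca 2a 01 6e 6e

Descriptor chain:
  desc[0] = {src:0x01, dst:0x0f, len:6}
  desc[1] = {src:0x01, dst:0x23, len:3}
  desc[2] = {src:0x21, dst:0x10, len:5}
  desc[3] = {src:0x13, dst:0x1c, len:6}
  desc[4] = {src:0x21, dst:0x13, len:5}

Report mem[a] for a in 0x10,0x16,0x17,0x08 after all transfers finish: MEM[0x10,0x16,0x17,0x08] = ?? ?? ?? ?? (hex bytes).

MEM[0x10,0x16,0x17,0x08] = 7f 00 87 59

[0] 0x01->0x0f len=6 : b1 00 87 c7 5e 52
[1] 0x01->0x23 len=3 : b1 00 87
[2] 0x21->0x10 len=5 : 7f 58 b1 00 87
[3] 0x13->0x1c len=6 : 00 87 9b 16 6c 5e
[4] 0x21->0x13 len=5 : 5e 58 b1 00 87
query mem[0x10]=0x7f, mem[0x16]=0x00, mem[0x17]=0x87, mem[0x08]=0x59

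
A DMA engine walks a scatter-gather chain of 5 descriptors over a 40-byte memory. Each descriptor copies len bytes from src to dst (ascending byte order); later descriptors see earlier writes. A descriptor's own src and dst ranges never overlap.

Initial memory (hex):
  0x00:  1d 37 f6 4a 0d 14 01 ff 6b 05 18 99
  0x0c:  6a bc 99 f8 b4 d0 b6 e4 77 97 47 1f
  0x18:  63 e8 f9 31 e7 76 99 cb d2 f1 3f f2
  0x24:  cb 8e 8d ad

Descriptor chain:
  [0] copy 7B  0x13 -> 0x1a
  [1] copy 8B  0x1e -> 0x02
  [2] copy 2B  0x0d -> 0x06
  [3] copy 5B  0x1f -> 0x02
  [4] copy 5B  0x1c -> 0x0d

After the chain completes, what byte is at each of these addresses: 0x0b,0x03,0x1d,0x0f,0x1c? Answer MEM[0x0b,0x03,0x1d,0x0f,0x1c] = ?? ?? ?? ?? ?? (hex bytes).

MEM[0x0b,0x03,0x1d,0x0f,0x1c] = 99 e8 47 1f 97

D0: mem[0x1a..0x20] <- [e4 77 97 47 1f 63 e8]
D1: mem[0x02..0x09] <- [1f 63 e8 f1 3f f2 cb 8e]
D2: mem[0x06..0x07] <- [bc 99]
D3: mem[0x02..0x06] <- [63 e8 f1 3f f2]
D4: mem[0x0d..0x11] <- [97 47 1f 63 e8]
query mem[0x0b]=0x99, mem[0x03]=0xe8, mem[0x1d]=0x47, mem[0x0f]=0x1f, mem[0x1c]=0x97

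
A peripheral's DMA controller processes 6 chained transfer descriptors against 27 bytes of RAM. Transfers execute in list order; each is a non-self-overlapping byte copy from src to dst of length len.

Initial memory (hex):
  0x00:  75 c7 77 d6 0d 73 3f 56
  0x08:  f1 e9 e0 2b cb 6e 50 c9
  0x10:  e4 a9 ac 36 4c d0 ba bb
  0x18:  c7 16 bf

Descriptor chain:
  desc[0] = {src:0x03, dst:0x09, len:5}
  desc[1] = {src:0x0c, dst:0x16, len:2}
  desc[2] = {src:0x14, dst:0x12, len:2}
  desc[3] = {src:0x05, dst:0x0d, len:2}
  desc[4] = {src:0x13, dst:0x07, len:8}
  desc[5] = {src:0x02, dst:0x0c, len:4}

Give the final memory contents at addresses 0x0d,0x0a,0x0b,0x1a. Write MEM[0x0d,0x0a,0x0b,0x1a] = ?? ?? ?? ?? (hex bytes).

MEM[0x0d,0x0a,0x0b,0x1a] = d6 3f 56 bf

[0] 0x03->0x09 len=5 : d6 0d 73 3f 56
[1] 0x0c->0x16 len=2 : 3f 56
[2] 0x14->0x12 len=2 : 4c d0
[3] 0x05->0x0d len=2 : 73 3f
[4] 0x13->0x07 len=8 : d0 4c d0 3f 56 c7 16 bf
[5] 0x02->0x0c len=4 : 77 d6 0d 73
query mem[0x0d]=0xd6, mem[0x0a]=0x3f, mem[0x0b]=0x56, mem[0x1a]=0xbf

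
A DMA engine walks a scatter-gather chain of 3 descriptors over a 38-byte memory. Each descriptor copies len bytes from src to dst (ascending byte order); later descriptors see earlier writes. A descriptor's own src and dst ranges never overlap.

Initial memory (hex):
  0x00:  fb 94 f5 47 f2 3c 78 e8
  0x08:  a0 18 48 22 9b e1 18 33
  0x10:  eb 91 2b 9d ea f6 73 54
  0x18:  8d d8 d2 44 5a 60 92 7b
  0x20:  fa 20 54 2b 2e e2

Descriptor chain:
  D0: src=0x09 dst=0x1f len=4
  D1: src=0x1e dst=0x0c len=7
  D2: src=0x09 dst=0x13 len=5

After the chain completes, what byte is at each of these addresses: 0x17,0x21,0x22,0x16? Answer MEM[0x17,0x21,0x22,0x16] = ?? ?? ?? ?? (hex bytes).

MEM[0x17,0x21,0x22,0x16] = 18 22 9b 92

[0] 0x09->0x1f len=4 : 18 48 22 9b
[1] 0x1e->0x0c len=7 : 92 18 48 22 9b 2b 2e
[2] 0x09->0x13 len=5 : 18 48 22 92 18
query mem[0x17]=0x18, mem[0x21]=0x22, mem[0x22]=0x9b, mem[0x16]=0x92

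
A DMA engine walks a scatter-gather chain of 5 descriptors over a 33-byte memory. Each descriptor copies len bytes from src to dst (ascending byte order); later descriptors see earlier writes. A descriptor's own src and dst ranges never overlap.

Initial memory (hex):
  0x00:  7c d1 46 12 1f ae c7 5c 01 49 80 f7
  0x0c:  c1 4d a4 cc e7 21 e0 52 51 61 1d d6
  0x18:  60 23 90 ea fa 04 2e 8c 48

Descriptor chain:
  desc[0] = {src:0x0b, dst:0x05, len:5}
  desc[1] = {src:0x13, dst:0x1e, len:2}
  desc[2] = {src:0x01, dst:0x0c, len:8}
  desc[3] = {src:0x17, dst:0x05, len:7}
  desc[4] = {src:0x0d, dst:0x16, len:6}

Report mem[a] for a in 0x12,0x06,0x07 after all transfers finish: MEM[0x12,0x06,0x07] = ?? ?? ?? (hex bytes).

MEM[0x12,0x06,0x07] = 4d 60 23

#0 dst[0x05+5] := {0xf7,0xc1,0x4d,0xa4,0xcc}
#1 dst[0x1e+2] := {0x52,0x51}
#2 dst[0x0c+8] := {0xd1,0x46,0x12,0x1f,0xf7,0xc1,0x4d,0xa4}
#3 dst[0x05+7] := {0xd6,0x60,0x23,0x90,0xea,0xfa,0x04}
#4 dst[0x16+6] := {0x46,0x12,0x1f,0xf7,0xc1,0x4d}
query mem[0x12]=0x4d, mem[0x06]=0x60, mem[0x07]=0x23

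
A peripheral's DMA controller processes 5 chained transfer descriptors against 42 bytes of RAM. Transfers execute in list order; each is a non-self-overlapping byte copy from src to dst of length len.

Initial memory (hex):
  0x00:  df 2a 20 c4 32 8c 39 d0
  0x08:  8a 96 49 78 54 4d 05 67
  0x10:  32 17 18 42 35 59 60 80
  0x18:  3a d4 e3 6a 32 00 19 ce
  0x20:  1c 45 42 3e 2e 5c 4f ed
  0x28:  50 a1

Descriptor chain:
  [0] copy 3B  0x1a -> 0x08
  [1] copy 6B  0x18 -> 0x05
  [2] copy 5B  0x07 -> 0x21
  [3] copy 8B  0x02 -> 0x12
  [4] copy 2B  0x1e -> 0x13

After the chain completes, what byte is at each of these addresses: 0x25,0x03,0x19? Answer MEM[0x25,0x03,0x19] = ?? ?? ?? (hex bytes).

[0] 0x1a->0x08 len=3 : e3 6a 32
[1] 0x18->0x05 len=6 : 3a d4 e3 6a 32 00
[2] 0x07->0x21 len=5 : e3 6a 32 00 78
[3] 0x02->0x12 len=8 : 20 c4 32 3a d4 e3 6a 32
[4] 0x1e->0x13 len=2 : 19 ce
query mem[0x25]=0x78, mem[0x03]=0xc4, mem[0x19]=0x32

MEM[0x25,0x03,0x19] = 78 c4 32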